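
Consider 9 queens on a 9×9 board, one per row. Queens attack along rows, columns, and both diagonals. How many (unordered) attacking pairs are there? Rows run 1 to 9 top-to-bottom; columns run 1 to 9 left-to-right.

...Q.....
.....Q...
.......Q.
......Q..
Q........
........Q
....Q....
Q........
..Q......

Same column: (5,1)–(8,1) (column 1).
Same diagonal: (1,4)–(4,7) (|1−4| = |4−7| = 3); (1,4)–(6,9) (|1−6| = |4−9| = 5); (3,8)–(4,7) (|3−4| = |8−7| = 1); (4,7)–(6,9) (|4−6| = |7−9| = 2); (7,5)–(9,3) (|7−9| = |5−3| = 2).
Total attacking pairs: 6.

6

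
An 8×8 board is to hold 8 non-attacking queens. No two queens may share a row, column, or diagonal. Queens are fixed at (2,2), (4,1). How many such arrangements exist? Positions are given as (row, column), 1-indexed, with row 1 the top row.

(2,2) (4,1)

Branch on row 1: col 5 → 2; col 6 → 2; col 7 → 1; col 8 → 1.
Sum: 2 + 2 + 1 + 1 = 6.

6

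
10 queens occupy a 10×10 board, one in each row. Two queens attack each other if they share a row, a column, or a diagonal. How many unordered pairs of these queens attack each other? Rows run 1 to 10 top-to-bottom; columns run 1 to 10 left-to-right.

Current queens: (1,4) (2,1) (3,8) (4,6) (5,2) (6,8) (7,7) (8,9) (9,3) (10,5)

Same column: (3,8)–(6,8) (column 8).
Same diagonal: (4,6)–(6,8) (|4−6| = |6−8| = 2); (6,8)–(7,7) (|6−7| = |8−7| = 1).
Total attacking pairs: 3.

3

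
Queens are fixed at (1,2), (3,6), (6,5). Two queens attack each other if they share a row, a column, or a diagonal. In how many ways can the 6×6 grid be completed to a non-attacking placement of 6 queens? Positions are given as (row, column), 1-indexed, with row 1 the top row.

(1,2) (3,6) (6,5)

Branch on row 2: col 4 → 1.
Sum: 1 = 1.

1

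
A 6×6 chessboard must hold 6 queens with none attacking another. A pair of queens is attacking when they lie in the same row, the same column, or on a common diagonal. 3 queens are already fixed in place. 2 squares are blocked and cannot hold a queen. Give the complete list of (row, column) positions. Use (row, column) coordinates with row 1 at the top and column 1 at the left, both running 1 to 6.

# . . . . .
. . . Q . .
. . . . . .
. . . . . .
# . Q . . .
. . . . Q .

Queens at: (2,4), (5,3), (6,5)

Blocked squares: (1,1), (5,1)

Row 1: attacked by (2,4)→{3,4,5}; (5,3)→{3}; (6,5)→{5}. Blocked: 1. Safe: 2, 6. Place at column 2.
Row 3: attacked by (1,2)→{2,4}; (2,4)→{3,4,5}; (5,3)→{1,3,5}; (6,5)→{2,5}. Safe: 6. Place at column 6.
Row 4: attacked by (1,2)→{2,5}; (2,4)→{2,4,6}; (3,6)→{5,6}; (5,3)→{2,3,4}; (6,5)→{3,5}. Safe: 1. Place at column 1.
Columns [2, 4, 6, 1, 3, 5], r−c [-1, -2, -3, 3, 2, 1], r+c [3, 6, 9, 5, 8, 11] are all distinct, so no two queens attack.

(1,2) (2,4) (3,6) (4,1) (5,3) (6,5)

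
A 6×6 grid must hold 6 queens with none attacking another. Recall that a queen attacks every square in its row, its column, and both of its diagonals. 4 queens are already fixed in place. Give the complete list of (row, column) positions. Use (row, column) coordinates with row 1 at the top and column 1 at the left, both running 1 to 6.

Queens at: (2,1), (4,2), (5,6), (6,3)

Row 1: attacked by (2,1)→{1,2}; (4,2)→{2,5}; (5,6)→{2,6}; (6,3)→{3}. Safe: 4. Place at column 4.
Row 3: attacked by (1,4)→{2,4,6}; (2,1)→{1,2}; (4,2)→{1,2,3}; (5,6)→{4,6}; (6,3)→{3,6}. Safe: 5. Place at column 5.
Columns [4, 1, 5, 2, 6, 3], r−c [-3, 1, -2, 2, -1, 3], r+c [5, 3, 8, 6, 11, 9] are all distinct, so no two queens attack.

(1,4) (2,1) (3,5) (4,2) (5,6) (6,3)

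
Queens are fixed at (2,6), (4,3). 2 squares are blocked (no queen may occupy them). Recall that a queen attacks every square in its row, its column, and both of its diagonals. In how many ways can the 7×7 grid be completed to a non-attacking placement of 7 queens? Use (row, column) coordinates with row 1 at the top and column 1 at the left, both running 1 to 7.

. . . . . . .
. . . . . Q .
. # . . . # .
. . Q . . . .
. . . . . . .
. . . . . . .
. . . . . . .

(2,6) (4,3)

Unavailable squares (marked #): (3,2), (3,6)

1

Branch on row 1: col 1 → 0; col 2 → 0; col 4 → 1.
Sum: 0 + 0 + 1 = 1.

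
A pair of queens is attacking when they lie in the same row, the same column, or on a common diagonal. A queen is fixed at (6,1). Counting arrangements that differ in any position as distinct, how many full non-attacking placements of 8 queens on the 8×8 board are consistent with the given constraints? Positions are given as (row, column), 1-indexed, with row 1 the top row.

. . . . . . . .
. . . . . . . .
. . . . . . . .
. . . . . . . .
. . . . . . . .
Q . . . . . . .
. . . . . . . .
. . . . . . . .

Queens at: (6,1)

Branch on row 1: col 2 → 1; col 3 → 4; col 4 → 4; col 5 → 4; col 7 → 3; col 8 → 0.
Sum: 1 + 4 + 4 + 4 + 3 + 0 = 16.

16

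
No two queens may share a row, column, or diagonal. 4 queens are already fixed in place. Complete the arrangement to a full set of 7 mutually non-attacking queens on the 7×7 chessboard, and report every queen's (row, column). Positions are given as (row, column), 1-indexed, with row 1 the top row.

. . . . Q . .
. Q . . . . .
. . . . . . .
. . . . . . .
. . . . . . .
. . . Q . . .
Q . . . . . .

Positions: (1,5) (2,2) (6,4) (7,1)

(1,5) (2,2) (3,6) (4,3) (5,7) (6,4) (7,1)

Row 3: attacked by (1,5)→{3,5,7}; (2,2)→{1,2,3}; (6,4)→{1,4,7}; (7,1)→{1,5}. Safe: 6. Place at column 6.
Row 4: attacked by (1,5)→{2,5}; (2,2)→{2,4}; (3,6)→{5,6,7}; (6,4)→{2,4,6}; (7,1)→{1,4}. Safe: 3. Place at column 3.
Row 5: attacked by (1,5)→{1,5}; (2,2)→{2,5}; (3,6)→{4,6}; (4,3)→{2,3,4}; (6,4)→{3,4,5}; (7,1)→{1,3}. Safe: 7. Place at column 7.
Columns [5, 2, 6, 3, 7, 4, 1], r−c [-4, 0, -3, 1, -2, 2, 6], r+c [6, 4, 9, 7, 12, 10, 8] are all distinct, so no two queens attack.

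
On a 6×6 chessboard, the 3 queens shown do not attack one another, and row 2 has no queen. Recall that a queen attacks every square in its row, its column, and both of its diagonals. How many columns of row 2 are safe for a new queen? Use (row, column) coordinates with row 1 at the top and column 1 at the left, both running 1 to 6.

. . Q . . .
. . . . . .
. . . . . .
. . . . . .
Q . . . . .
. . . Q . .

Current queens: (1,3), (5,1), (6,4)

2

(1,3) attacks row 2 at column 3 and diagonals 2, 4.
(5,1) attacks row 2 at column 1 and diagonals 4.
(6,4) attacks row 2 at column 4.
Attacked columns: {1, 2, 3, 4}. Safe: {5, 6}.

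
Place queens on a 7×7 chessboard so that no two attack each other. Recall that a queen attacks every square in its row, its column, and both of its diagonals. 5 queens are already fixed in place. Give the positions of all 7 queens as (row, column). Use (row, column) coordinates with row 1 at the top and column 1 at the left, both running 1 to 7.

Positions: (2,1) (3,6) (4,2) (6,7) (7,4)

Row 1: attacked by (2,1)→{1,2}; (3,6)→{4,6}; (4,2)→{2,5}; (6,7)→{2,7}; (7,4)→{4}. Safe: 3. Place at column 3.
Row 5: attacked by (1,3)→{3,7}; (2,1)→{1,4}; (3,6)→{4,6}; (4,2)→{1,2,3}; (6,7)→{6,7}; (7,4)→{2,4,6}. Safe: 5. Place at column 5.
Columns [3, 1, 6, 2, 5, 7, 4], r−c [-2, 1, -3, 2, 0, -1, 3], r+c [4, 3, 9, 6, 10, 13, 11] are all distinct, so no two queens attack.

(1,3) (2,1) (3,6) (4,2) (5,5) (6,7) (7,4)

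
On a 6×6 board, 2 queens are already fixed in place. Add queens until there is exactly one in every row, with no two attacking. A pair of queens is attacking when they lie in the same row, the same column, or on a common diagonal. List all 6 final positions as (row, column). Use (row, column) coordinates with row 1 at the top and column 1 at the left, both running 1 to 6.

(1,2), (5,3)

(1,2) (2,4) (3,6) (4,1) (5,3) (6,5)

Row 2: attacked by (1,2)→{1,2,3}; (5,3)→{3,6}. Safe: 4, 5. Place at column 4.
Row 3: attacked by (1,2)→{2,4}; (2,4)→{3,4,5}; (5,3)→{1,3,5}. Safe: 6. Place at column 6.
Row 4: attacked by (1,2)→{2,5}; (2,4)→{2,4,6}; (3,6)→{5,6}; (5,3)→{2,3,4}. Safe: 1. Place at column 1.
Row 6: attacked by (1,2)→{2}; (2,4)→{4}; (3,6)→{3,6}; (4,1)→{1,3}; (5,3)→{2,3,4}. Safe: 5. Place at column 5.
Columns [2, 4, 6, 1, 3, 5], r−c [-1, -2, -3, 3, 2, 1], r+c [3, 6, 9, 5, 8, 11] are all distinct, so no two queens attack.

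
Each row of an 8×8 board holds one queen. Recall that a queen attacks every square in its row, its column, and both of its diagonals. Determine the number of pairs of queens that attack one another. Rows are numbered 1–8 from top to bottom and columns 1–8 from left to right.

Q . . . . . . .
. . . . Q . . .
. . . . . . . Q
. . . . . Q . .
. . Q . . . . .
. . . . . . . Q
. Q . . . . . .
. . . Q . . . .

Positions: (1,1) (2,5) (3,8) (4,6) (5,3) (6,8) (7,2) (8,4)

2

Same column: (3,8)–(6,8) (column 8).
Same diagonal: (4,6)–(6,8) (|4−6| = |6−8| = 2).
Total attacking pairs: 2.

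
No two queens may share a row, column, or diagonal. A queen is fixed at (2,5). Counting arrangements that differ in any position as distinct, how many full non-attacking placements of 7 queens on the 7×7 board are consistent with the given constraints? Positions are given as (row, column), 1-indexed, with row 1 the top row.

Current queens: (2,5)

6

Branch on row 1: col 1 → 1; col 2 → 3; col 3 → 1; col 7 → 1.
Sum: 1 + 3 + 1 + 1 = 6.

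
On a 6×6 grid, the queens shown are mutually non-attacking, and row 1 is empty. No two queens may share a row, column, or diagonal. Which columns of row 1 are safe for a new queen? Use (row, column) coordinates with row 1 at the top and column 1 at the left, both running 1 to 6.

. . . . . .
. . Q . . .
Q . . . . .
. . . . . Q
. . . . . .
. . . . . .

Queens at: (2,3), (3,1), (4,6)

(2,3) attacks row 1 at column 3 and diagonals 2, 4.
(3,1) attacks row 1 at column 1 and diagonals 3.
(4,6) attacks row 1 at column 6 and diagonals 3.
Attacked columns: {1, 2, 3, 4, 6}. Safe: {5}.

columns 5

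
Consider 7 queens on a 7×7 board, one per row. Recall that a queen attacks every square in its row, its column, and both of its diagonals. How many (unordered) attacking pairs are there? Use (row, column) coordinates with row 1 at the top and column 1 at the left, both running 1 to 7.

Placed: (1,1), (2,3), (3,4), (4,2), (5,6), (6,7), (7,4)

8

Same column: (3,4)–(7,4) (column 4).
Same diagonal: (2,3)–(3,4) (|2−3| = |3−4| = 1); (2,3)–(5,6) (|2−5| = |3−6| = 3); (2,3)–(6,7) (|2−6| = |3−7| = 4); (3,4)–(5,6) (|3−5| = |4−6| = 2); (3,4)–(6,7) (|3−6| = |4−7| = 3); (5,6)–(6,7) (|5−6| = |6−7| = 1); (5,6)–(7,4) (|5−7| = |6−4| = 2).
Total attacking pairs: 8.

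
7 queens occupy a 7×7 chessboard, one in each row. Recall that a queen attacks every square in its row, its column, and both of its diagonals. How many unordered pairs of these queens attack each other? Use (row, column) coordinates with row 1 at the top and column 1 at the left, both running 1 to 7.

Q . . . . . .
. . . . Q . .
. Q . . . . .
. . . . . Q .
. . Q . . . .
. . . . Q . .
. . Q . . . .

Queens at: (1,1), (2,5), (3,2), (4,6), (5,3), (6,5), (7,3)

Same column: (2,5)–(6,5) (column 5); (5,3)–(7,3) (column 3).
Same diagonal: (3,2)–(6,5) (|3−6| = |2−5| = 3); (4,6)–(7,3) (|4−7| = |6−3| = 3).
Total attacking pairs: 4.

4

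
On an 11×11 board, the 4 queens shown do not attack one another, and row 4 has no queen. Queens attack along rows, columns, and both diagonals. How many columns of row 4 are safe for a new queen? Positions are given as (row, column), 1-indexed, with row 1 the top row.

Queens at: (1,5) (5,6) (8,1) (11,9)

(1,5) attacks row 4 at column 5 and diagonals 2, 8.
(5,6) attacks row 4 at column 6 and diagonals 5, 7.
(8,1) attacks row 4 at column 1 and diagonals 5.
(11,9) attacks row 4 at column 9 and diagonals 2.
Attacked columns: {1, 2, 5, 6, 7, 8, 9}. Safe: {3, 4, 10, 11}.

4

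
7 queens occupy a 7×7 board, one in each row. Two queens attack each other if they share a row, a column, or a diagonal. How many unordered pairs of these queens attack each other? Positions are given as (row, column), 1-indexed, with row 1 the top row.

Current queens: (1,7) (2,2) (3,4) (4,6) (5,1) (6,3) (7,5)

All columns are distinct and no two queens satisfy |Δrow| = |Δcol|, so no pair attacks.

0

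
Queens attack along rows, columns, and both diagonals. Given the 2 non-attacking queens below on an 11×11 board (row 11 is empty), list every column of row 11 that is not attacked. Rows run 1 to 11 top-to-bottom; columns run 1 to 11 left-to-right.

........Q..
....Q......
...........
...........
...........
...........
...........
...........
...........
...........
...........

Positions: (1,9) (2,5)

(1,9) attacks row 11 at column 9.
(2,5) attacks row 11 at column 5.
Attacked columns: {5, 9}. Safe: {1, 2, 3, 4, 6, 7, 8, 10, 11}.

columns 1, 2, 3, 4, 6, 7, 8, 10, 11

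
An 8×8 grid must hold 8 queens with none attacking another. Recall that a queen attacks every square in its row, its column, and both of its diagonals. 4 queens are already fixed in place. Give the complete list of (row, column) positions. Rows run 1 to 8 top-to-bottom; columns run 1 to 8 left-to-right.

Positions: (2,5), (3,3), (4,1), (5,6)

(1,7) (2,5) (3,3) (4,1) (5,6) (6,8) (7,2) (8,4)

Row 1: attacked by (2,5)→{4,5,6}; (3,3)→{1,3,5}; (4,1)→{1,4}; (5,6)→{2,6}. Safe: 7, 8. Place at column 7.
Row 6: attacked by (1,7)→{2,7}; (2,5)→{1,5}; (3,3)→{3,6}; (4,1)→{1,3}; (5,6)→{5,6,7}. Safe: 4, 8. Place at column 8.
Row 7: attacked by (1,7)→{1,7}; (2,5)→{5}; (3,3)→{3,7}; (4,1)→{1,4}; (5,6)→{4,6,8}; (6,8)→{7,8}. Safe: 2. Place at column 2.
Row 8: attacked by (1,7)→{7}; (2,5)→{5}; (3,3)→{3,8}; (4,1)→{1,5}; (5,6)→{3,6}; (6,8)→{6,8}; (7,2)→{1,2,3}. Safe: 4. Place at column 4.
Columns [7, 5, 3, 1, 6, 8, 2, 4], r−c [-6, -3, 0, 3, -1, -2, 5, 4], r+c [8, 7, 6, 5, 11, 14, 9, 12] are all distinct, so no two queens attack.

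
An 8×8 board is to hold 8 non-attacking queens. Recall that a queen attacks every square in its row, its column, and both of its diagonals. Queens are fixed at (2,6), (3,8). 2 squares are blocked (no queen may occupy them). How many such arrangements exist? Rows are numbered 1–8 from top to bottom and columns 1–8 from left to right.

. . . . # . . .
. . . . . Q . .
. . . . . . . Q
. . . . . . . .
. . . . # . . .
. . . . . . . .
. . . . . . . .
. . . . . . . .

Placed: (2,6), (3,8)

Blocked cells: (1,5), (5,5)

6

Branch on row 1: col 1 → 1; col 2 → 1; col 3 → 2; col 4 → 2.
Sum: 1 + 1 + 2 + 2 = 6.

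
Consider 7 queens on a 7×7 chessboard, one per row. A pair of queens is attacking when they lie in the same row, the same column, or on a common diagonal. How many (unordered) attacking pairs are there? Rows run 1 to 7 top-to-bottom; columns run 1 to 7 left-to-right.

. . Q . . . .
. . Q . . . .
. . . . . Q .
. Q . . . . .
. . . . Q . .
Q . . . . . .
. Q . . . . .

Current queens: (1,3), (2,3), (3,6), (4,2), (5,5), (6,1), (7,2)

4

Same column: (1,3)–(2,3) (column 3); (4,2)–(7,2) (column 2).
Same diagonal: (3,6)–(7,2) (|3−7| = |6−2| = 4); (6,1)–(7,2) (|6−7| = |1−2| = 1).
Total attacking pairs: 4.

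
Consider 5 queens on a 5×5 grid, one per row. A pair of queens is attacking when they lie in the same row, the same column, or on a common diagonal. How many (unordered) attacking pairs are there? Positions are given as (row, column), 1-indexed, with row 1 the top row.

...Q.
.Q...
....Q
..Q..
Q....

0

All columns are distinct and no two queens satisfy |Δrow| = |Δcol|, so no pair attacks.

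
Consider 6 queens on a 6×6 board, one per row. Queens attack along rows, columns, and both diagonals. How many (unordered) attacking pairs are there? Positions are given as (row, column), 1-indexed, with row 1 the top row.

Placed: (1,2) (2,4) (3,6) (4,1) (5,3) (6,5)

All columns are distinct and no two queens satisfy |Δrow| = |Δcol|, so no pair attacks.

0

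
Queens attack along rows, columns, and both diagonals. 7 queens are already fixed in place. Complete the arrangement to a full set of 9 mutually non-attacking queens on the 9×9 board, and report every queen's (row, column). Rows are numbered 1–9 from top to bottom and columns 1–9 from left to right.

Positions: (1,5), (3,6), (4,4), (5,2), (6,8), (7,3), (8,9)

(1,5) (2,1) (3,6) (4,4) (5,2) (6,8) (7,3) (8,9) (9,7)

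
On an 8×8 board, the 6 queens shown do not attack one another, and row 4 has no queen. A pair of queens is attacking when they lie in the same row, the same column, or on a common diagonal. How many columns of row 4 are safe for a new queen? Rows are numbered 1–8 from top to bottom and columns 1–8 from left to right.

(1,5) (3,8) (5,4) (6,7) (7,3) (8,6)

(1,5) attacks row 4 at column 5 and diagonals 2, 8.
(3,8) attacks row 4 at column 8 and diagonals 7.
(5,4) attacks row 4 at column 4 and diagonals 3, 5.
(6,7) attacks row 4 at column 7 and diagonals 5.
(7,3) attacks row 4 at column 3 and diagonals 6.
(8,6) attacks row 4 at column 6 and diagonals 2.
Attacked columns: {2, 3, 4, 5, 6, 7, 8}. Safe: {1}.

1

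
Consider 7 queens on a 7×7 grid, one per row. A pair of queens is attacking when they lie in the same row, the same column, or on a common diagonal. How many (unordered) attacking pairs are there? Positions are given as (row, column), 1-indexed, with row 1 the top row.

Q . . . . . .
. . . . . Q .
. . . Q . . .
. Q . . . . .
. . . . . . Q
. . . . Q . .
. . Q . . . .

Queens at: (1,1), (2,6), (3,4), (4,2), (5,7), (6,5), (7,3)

All columns are distinct and no two queens satisfy |Δrow| = |Δcol|, so no pair attacks.

0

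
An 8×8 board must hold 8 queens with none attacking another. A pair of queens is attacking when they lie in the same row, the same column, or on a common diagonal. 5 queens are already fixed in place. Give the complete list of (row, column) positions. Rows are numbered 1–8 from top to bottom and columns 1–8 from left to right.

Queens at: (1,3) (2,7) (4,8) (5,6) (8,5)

(1,3) (2,7) (3,2) (4,8) (5,6) (6,4) (7,1) (8,5)

Row 3: attacked by (1,3)→{1,3,5}; (2,7)→{6,7,8}; (4,8)→{7,8}; (5,6)→{4,6,8}; (8,5)→{5}. Safe: 2. Place at column 2.
Row 6: attacked by (1,3)→{3,8}; (2,7)→{3,7}; (3,2)→{2,5}; (4,8)→{6,8}; (5,6)→{5,6,7}; (8,5)→{3,5,7}. Safe: 1, 4. Place at column 4.
Row 7: attacked by (1,3)→{3}; (2,7)→{2,7}; (3,2)→{2,6}; (4,8)→{5,8}; (5,6)→{4,6,8}; (6,4)→{3,4,5}; (8,5)→{4,5,6}. Safe: 1. Place at column 1.
Columns [3, 7, 2, 8, 6, 4, 1, 5], r−c [-2, -5, 1, -4, -1, 2, 6, 3], r+c [4, 9, 5, 12, 11, 10, 8, 13] are all distinct, so no two queens attack.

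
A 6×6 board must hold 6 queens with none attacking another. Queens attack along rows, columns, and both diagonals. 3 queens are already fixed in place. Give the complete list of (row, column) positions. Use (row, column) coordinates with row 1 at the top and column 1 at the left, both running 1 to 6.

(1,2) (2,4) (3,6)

(1,2) (2,4) (3,6) (4,1) (5,3) (6,5)

Row 4: attacked by (1,2)→{2,5}; (2,4)→{2,4,6}; (3,6)→{5,6}. Safe: 1, 3. Place at column 1.
Row 5: attacked by (1,2)→{2,6}; (2,4)→{1,4}; (3,6)→{4,6}; (4,1)→{1,2}. Safe: 3, 5. Place at column 3.
Row 6: attacked by (1,2)→{2}; (2,4)→{4}; (3,6)→{3,6}; (4,1)→{1,3}; (5,3)→{2,3,4}. Safe: 5. Place at column 5.
Columns [2, 4, 6, 1, 3, 5], r−c [-1, -2, -3, 3, 2, 1], r+c [3, 6, 9, 5, 8, 11] are all distinct, so no two queens attack.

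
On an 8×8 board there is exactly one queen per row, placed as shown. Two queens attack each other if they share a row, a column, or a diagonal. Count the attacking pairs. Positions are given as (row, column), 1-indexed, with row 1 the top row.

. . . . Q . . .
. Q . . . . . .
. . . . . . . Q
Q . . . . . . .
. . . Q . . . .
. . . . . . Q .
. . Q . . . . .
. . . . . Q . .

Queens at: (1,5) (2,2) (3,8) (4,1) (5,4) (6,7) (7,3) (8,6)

All columns are distinct and no two queens satisfy |Δrow| = |Δcol|, so no pair attacks.

0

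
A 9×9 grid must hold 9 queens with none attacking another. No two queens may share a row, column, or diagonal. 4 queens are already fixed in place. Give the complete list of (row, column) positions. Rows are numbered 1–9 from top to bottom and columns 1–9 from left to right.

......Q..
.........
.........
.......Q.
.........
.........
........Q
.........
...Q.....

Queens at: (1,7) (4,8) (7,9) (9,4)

(1,7) (2,5) (3,1) (4,8) (5,6) (6,3) (7,9) (8,2) (9,4)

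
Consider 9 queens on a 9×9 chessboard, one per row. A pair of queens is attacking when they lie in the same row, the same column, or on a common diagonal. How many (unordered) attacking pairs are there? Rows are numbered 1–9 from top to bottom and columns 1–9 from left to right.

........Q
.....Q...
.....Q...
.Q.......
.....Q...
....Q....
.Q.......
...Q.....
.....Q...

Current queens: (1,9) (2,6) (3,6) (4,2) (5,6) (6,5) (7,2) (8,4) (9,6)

9

Same column: (2,6)–(3,6) (column 6); (2,6)–(5,6) (column 6); (2,6)–(9,6) (column 6); (3,6)–(5,6) (column 6); (3,6)–(9,6) (column 6); (4,2)–(7,2) (column 2); (5,6)–(9,6) (column 6).
Same diagonal: (3,6)–(7,2) (|3−7| = |6−2| = 4); (5,6)–(6,5) (|5−6| = |6−5| = 1).
Total attacking pairs: 9.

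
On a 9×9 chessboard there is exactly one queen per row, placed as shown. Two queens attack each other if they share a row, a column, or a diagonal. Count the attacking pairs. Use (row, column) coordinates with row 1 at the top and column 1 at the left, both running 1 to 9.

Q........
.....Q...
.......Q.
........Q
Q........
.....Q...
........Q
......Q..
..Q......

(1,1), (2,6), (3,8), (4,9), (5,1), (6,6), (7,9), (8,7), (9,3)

6

Same column: (1,1)–(5,1) (column 1); (2,6)–(6,6) (column 6); (4,9)–(7,9) (column 9).
Same diagonal: (1,1)–(6,6) (|1−6| = |1−6| = 5); (3,8)–(4,9) (|3−4| = |8−9| = 1); (6,6)–(9,3) (|6−9| = |6−3| = 3).
Total attacking pairs: 6.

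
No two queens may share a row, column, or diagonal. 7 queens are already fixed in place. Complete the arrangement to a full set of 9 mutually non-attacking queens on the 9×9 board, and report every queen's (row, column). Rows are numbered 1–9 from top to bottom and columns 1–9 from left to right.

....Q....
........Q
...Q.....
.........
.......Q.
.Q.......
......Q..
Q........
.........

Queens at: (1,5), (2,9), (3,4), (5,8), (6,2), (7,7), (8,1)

Row 4: attacked by (1,5)→{2,5,8}; (2,9)→{7,9}; (3,4)→{3,4,5}; (5,8)→{7,8,9}; (6,2)→{2,4}; (7,7)→{4,7}; (8,1)→{1,5}. Safe: 6. Place at column 6.
Row 9: attacked by (1,5)→{5}; (2,9)→{2,9}; (3,4)→{4}; (4,6)→{1,6}; (5,8)→{4,8}; (6,2)→{2,5}; (7,7)→{5,7,9}; (8,1)→{1,2}. Safe: 3. Place at column 3.
Columns [5, 9, 4, 6, 8, 2, 7, 1, 3], r−c [-4, -7, -1, -2, -3, 4, 0, 7, 6], r+c [6, 11, 7, 10, 13, 8, 14, 9, 12] are all distinct, so no two queens attack.

(1,5) (2,9) (3,4) (4,6) (5,8) (6,2) (7,7) (8,1) (9,3)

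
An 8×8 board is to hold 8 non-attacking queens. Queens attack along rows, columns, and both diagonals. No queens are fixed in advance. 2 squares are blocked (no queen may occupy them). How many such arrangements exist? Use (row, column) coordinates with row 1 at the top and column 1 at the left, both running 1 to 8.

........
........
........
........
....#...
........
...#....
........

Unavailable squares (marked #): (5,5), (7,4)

Branch on row 1: col 1 → 4; col 2 → 8; col 3 → 11; col 4 → 17; col 5 → 15; col 6 → 13; col 7 → 7; col 8 → 3.
Sum: 4 + 8 + 11 + 17 + 15 + 13 + 7 + 3 = 78.

78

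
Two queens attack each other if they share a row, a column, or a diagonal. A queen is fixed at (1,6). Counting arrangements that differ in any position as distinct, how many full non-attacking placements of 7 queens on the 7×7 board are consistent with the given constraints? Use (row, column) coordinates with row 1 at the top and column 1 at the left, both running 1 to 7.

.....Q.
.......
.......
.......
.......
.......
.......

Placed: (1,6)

7

Branch on row 2: col 1 → 1; col 2 → 1; col 3 → 3; col 4 → 2.
Sum: 1 + 1 + 3 + 2 = 7.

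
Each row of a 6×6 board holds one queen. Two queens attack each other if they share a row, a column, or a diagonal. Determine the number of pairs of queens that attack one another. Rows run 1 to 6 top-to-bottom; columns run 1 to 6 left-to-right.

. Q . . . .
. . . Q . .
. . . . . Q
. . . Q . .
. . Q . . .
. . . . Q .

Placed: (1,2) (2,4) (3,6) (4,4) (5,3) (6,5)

2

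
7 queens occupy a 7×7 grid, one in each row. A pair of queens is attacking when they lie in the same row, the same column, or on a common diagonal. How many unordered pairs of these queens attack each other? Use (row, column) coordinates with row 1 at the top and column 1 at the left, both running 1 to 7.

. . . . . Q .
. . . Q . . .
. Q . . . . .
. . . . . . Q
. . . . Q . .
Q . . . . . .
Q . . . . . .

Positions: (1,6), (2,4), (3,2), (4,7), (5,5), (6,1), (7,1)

Same column: (6,1)–(7,1) (column 1).
Same diagonal: (1,6)–(6,1) (|1−6| = |6−1| = 5).
Total attacking pairs: 2.

2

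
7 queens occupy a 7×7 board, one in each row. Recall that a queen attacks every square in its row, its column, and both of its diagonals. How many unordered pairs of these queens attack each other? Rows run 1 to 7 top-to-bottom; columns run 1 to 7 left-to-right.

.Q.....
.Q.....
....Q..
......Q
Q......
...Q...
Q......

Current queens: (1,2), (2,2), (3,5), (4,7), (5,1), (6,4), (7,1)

3

Same column: (1,2)–(2,2) (column 2); (5,1)–(7,1) (column 1).
Same diagonal: (3,5)–(7,1) (|3−7| = |5−1| = 4).
Total attacking pairs: 3.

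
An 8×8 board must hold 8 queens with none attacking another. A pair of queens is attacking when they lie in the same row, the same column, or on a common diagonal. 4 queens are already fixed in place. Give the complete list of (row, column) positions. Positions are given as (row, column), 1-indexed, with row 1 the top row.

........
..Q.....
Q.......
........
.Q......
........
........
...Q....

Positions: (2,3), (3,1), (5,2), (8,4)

(1,8) (2,3) (3,1) (4,6) (5,2) (6,5) (7,7) (8,4)

Row 1: attacked by (2,3)→{2,3,4}; (3,1)→{1,3}; (5,2)→{2,6}; (8,4)→{4}. Safe: 5, 7, 8. Place at column 8.
Row 4: attacked by (1,8)→{5,8}; (2,3)→{1,3,5}; (3,1)→{1,2}; (5,2)→{1,2,3}; (8,4)→{4,8}. Safe: 6, 7. Place at column 6.
Row 6: attacked by (1,8)→{3,8}; (2,3)→{3,7}; (3,1)→{1,4}; (4,6)→{4,6,8}; (5,2)→{1,2,3}; (8,4)→{2,4,6}. Safe: 5. Place at column 5.
Row 7: attacked by (1,8)→{2,8}; (2,3)→{3,8}; (3,1)→{1,5}; (4,6)→{3,6}; (5,2)→{2,4}; (6,5)→{4,5,6}; (8,4)→{3,4,5}. Safe: 7. Place at column 7.
Columns [8, 3, 1, 6, 2, 5, 7, 4], r−c [-7, -1, 2, -2, 3, 1, 0, 4], r+c [9, 5, 4, 10, 7, 11, 14, 12] are all distinct, so no two queens attack.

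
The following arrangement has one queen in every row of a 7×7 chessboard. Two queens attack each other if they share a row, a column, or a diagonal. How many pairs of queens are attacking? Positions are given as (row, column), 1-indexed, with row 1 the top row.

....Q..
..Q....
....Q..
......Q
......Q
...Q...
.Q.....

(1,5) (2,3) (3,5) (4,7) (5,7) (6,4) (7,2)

3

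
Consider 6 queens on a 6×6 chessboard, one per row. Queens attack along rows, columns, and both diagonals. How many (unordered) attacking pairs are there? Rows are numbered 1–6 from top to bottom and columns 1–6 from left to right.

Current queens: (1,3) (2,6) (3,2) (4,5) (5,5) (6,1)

Same column: (4,5)–(5,5) (column 5).
Total attacking pairs: 1.

1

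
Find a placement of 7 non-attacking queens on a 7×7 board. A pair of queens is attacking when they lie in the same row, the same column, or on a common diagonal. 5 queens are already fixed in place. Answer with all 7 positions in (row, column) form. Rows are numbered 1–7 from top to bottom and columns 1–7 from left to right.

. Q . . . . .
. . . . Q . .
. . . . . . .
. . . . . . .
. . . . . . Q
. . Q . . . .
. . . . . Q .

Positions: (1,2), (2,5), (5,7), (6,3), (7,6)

(1,2) (2,5) (3,1) (4,4) (5,7) (6,3) (7,6)

Row 3: attacked by (1,2)→{2,4}; (2,5)→{4,5,6}; (5,7)→{5,7}; (6,3)→{3,6}; (7,6)→{2,6}. Safe: 1. Place at column 1.
Row 4: attacked by (1,2)→{2,5}; (2,5)→{3,5,7}; (3,1)→{1,2}; (5,7)→{6,7}; (6,3)→{1,3,5}; (7,6)→{3,6}. Safe: 4. Place at column 4.
Columns [2, 5, 1, 4, 7, 3, 6], r−c [-1, -3, 2, 0, -2, 3, 1], r+c [3, 7, 4, 8, 12, 9, 13] are all distinct, so no two queens attack.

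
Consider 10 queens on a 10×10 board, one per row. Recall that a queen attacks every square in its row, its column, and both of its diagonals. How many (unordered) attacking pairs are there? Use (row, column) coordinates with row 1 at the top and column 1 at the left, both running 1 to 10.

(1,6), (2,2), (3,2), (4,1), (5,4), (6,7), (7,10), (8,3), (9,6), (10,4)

6

Same column: (1,6)–(9,6) (column 6); (2,2)–(3,2) (column 2); (5,4)–(10,4) (column 4).
Same diagonal: (3,2)–(4,1) (|3−4| = |2−1| = 1); (3,2)–(5,4) (|3−5| = |2−4| = 2); (4,1)–(9,6) (|4−9| = |1−6| = 5).
Total attacking pairs: 6.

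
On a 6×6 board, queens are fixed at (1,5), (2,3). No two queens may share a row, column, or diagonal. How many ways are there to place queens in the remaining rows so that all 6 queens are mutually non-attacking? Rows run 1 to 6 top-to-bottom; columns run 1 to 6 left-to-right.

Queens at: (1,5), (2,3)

1

Branch on row 3: col 1 → 1; col 6 → 0.
Sum: 1 + 0 = 1.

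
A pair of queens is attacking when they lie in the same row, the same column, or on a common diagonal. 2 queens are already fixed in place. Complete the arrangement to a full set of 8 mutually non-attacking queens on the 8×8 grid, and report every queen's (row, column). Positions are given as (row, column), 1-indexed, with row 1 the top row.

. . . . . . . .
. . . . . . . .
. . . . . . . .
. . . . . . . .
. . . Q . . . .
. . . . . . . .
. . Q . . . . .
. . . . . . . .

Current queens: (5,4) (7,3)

(1,2) (2,6) (3,1) (4,7) (5,4) (6,8) (7,3) (8,5)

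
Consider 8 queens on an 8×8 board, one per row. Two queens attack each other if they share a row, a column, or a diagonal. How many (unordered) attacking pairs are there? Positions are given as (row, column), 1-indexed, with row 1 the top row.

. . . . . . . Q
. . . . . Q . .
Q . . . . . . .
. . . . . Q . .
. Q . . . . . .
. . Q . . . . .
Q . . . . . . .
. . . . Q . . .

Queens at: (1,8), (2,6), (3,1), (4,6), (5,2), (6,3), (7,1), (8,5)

Same column: (2,6)–(4,6) (column 6); (3,1)–(7,1) (column 1).
Same diagonal: (1,8)–(6,3) (|1−6| = |8−3| = 5); (2,6)–(7,1) (|2−7| = |6−1| = 5); (5,2)–(6,3) (|5−6| = |2−3| = 1); (5,2)–(8,5) (|5−8| = |2−5| = 3); (6,3)–(8,5) (|6−8| = |3−5| = 2).
Total attacking pairs: 7.

7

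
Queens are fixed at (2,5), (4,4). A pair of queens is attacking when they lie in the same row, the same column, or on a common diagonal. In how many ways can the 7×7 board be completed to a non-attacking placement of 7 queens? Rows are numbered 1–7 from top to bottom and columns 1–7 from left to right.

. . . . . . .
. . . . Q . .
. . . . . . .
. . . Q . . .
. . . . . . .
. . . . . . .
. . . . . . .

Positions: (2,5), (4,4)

2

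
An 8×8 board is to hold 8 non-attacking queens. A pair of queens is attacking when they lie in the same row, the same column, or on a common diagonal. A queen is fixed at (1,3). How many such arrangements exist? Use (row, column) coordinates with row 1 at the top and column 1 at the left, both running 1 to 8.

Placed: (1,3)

16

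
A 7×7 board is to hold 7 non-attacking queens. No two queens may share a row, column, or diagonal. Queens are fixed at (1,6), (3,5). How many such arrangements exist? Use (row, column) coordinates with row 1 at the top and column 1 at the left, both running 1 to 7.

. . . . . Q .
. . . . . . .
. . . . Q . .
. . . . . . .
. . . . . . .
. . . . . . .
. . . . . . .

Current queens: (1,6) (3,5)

Branch on row 2: col 1 → 0; col 2 → 1; col 3 → 1.
Sum: 0 + 1 + 1 = 2.

2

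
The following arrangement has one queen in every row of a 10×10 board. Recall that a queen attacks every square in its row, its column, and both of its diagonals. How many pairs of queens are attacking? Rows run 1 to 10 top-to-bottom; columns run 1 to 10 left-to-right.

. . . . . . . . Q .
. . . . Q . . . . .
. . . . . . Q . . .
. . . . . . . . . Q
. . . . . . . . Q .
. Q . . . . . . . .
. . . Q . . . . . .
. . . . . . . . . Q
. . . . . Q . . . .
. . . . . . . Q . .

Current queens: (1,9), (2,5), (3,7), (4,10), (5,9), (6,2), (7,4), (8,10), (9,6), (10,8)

7

Same column: (1,9)–(5,9) (column 9); (4,10)–(8,10) (column 10).
Same diagonal: (1,9)–(3,7) (|1−3| = |9−7| = 2); (3,7)–(5,9) (|3−5| = |7−9| = 2); (4,10)–(5,9) (|4−5| = |10−9| = 1); (7,4)–(9,6) (|7−9| = |4−6| = 2); (8,10)–(10,8) (|8−10| = |10−8| = 2).
Total attacking pairs: 7.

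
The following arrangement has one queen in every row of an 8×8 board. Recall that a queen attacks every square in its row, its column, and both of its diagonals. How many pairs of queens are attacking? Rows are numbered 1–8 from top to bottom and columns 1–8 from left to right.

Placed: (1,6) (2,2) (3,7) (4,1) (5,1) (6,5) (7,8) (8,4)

2

Same column: (4,1)–(5,1) (column 1).
Same diagonal: (5,1)–(8,4) (|5−8| = |1−4| = 3).
Total attacking pairs: 2.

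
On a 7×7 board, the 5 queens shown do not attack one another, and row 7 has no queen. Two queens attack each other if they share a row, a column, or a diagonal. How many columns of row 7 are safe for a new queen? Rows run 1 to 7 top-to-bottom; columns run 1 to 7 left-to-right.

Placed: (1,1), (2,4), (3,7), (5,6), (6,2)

1

(1,1) attacks row 7 at column 1 and diagonals 7.
(2,4) attacks row 7 at column 4.
(3,7) attacks row 7 at column 7 and diagonals 3.
(5,6) attacks row 7 at column 6 and diagonals 4.
(6,2) attacks row 7 at column 2 and diagonals 1, 3.
Attacked columns: {1, 2, 3, 4, 6, 7}. Safe: {5}.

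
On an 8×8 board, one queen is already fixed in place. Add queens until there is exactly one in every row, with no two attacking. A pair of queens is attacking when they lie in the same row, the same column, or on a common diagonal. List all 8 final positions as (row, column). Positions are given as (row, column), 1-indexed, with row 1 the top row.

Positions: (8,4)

Row 1: attacked by (8,4)→{4}. Safe: 1, 2, 3, 5, 6, 7, 8. Place at column 7.
Row 2: attacked by (1,7)→{6,7,8}; (8,4)→{4}. Safe: 1, 2, 3, 5. Place at column 3.
Row 3: attacked by (1,7)→{5,7}; (2,3)→{2,3,4}; (8,4)→{4}. Safe: 1, 6, 8. Place at column 8.
Row 4: attacked by (1,7)→{4,7}; (2,3)→{1,3,5}; (3,8)→{7,8}; (8,4)→{4,8}. Safe: 2, 6. Place at column 2.
Row 5: attacked by (1,7)→{3,7}; (2,3)→{3,6}; (3,8)→{6,8}; (4,2)→{1,2,3}; (8,4)→{1,4,7}. Safe: 5. Place at column 5.
Row 6: attacked by (1,7)→{2,7}; (2,3)→{3,7}; (3,8)→{5,8}; (4,2)→{2,4}; (5,5)→{4,5,6}; (8,4)→{2,4,6}. Safe: 1. Place at column 1.
Row 7: attacked by (1,7)→{1,7}; (2,3)→{3,8}; (3,8)→{4,8}; (4,2)→{2,5}; (5,5)→{3,5,7}; (6,1)→{1,2}; (8,4)→{3,4,5}. Safe: 6. Place at column 6.
Columns [7, 3, 8, 2, 5, 1, 6, 4], r−c [-6, -1, -5, 2, 0, 5, 1, 4], r+c [8, 5, 11, 6, 10, 7, 13, 12] are all distinct, so no two queens attack.

(1,7) (2,3) (3,8) (4,2) (5,5) (6,1) (7,6) (8,4)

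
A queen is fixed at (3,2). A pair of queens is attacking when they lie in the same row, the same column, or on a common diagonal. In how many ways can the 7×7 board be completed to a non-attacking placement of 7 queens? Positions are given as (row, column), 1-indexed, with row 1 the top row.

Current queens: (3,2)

Branch on row 1: col 1 → 1; col 3 → 2; col 5 → 2; col 6 → 1; col 7 → 0.
Sum: 1 + 2 + 2 + 1 + 0 = 6.

6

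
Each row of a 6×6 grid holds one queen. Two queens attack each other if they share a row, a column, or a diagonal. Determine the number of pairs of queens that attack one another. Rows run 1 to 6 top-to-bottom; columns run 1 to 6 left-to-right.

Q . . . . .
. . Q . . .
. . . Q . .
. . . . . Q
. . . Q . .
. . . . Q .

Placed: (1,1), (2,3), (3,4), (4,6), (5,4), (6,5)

3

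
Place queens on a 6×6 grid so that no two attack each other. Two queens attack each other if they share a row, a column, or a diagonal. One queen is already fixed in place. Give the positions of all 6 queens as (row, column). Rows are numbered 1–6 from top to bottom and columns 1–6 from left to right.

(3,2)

(1,3) (2,6) (3,2) (4,5) (5,1) (6,4)

Row 1: attacked by (3,2)→{2,4}. Safe: 1, 3, 5, 6. Place at column 3.
Row 2: attacked by (1,3)→{2,3,4}; (3,2)→{1,2,3}. Safe: 5, 6. Place at column 6.
Row 4: attacked by (1,3)→{3,6}; (2,6)→{4,6}; (3,2)→{1,2,3}. Safe: 5. Place at column 5.
Row 5: attacked by (1,3)→{3}; (2,6)→{3,6}; (3,2)→{2,4}; (4,5)→{4,5,6}. Safe: 1. Place at column 1.
Row 6: attacked by (1,3)→{3}; (2,6)→{2,6}; (3,2)→{2,5}; (4,5)→{3,5}; (5,1)→{1,2}. Safe: 4. Place at column 4.
Columns [3, 6, 2, 5, 1, 4], r−c [-2, -4, 1, -1, 4, 2], r+c [4, 8, 5, 9, 6, 10] are all distinct, so no two queens attack.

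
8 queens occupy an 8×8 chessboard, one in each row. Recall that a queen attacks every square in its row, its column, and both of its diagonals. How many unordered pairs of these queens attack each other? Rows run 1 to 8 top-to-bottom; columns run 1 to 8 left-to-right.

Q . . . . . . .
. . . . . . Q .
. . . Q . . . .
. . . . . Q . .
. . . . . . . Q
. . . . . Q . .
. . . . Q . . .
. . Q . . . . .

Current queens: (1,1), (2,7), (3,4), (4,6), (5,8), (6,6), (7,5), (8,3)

3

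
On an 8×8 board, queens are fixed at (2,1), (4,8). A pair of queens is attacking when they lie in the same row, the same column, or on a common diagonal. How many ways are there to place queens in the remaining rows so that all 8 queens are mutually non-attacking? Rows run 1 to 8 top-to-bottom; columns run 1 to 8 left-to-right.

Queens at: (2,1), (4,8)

3

Branch on row 1: col 3 → 0; col 4 → 2; col 6 → 0; col 7 → 1.
Sum: 0 + 2 + 0 + 1 = 3.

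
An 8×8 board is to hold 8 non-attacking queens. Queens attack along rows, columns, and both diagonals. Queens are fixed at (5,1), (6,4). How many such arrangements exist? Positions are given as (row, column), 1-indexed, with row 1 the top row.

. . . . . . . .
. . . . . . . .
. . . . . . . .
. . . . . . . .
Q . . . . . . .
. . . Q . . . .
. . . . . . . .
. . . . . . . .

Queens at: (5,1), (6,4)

6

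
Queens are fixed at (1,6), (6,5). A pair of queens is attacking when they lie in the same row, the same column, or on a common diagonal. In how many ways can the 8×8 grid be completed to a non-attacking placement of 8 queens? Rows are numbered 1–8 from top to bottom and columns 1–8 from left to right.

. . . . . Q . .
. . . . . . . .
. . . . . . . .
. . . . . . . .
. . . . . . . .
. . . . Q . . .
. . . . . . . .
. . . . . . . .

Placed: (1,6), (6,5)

Branch on row 2: col 2 → 1; col 3 → 1; col 4 → 1; col 8 → 0.
Sum: 1 + 1 + 1 + 0 = 3.

3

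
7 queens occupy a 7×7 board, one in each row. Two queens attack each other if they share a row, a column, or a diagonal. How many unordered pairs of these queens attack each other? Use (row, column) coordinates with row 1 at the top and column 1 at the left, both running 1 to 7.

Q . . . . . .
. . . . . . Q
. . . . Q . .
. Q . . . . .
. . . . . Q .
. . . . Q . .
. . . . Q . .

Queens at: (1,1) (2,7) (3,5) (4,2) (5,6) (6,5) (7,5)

5

Same column: (3,5)–(6,5) (column 5); (3,5)–(7,5) (column 5); (6,5)–(7,5) (column 5).
Same diagonal: (4,2)–(7,5) (|4−7| = |2−5| = 3); (5,6)–(6,5) (|5−6| = |6−5| = 1).
Total attacking pairs: 5.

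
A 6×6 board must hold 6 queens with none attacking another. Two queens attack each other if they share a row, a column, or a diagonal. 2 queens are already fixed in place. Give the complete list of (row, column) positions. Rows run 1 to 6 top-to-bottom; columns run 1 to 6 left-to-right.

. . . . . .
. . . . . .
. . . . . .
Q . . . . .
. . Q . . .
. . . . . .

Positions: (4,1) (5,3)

(1,2) (2,4) (3,6) (4,1) (5,3) (6,5)

Row 1: attacked by (4,1)→{1,4}; (5,3)→{3}. Safe: 2, 5, 6. Place at column 2.
Row 2: attacked by (1,2)→{1,2,3}; (4,1)→{1,3}; (5,3)→{3,6}. Safe: 4, 5. Place at column 4.
Row 3: attacked by (1,2)→{2,4}; (2,4)→{3,4,5}; (4,1)→{1,2}; (5,3)→{1,3,5}. Safe: 6. Place at column 6.
Row 6: attacked by (1,2)→{2}; (2,4)→{4}; (3,6)→{3,6}; (4,1)→{1,3}; (5,3)→{2,3,4}. Safe: 5. Place at column 5.
Columns [2, 4, 6, 1, 3, 5], r−c [-1, -2, -3, 3, 2, 1], r+c [3, 6, 9, 5, 8, 11] are all distinct, so no two queens attack.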